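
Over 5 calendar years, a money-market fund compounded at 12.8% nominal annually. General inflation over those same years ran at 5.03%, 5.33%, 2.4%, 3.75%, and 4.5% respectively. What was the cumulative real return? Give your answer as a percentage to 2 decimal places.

48.69%

Cumulative inflation factor: 1.0503 × 1.0533 × 1.024 × 1.0375 × 1.045 ≈ 1.22820.
Nominal growth factor: 1.82619. Real growth factor = 1.82619 / 1.22820 ≈ 1.48688.
Total real return ≈ 48.6879%.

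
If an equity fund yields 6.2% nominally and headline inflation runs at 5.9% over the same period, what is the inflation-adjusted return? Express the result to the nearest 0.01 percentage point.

0.28%

Real return via the Fisher equation: (1 + 6.2%)/(1 + 5.9%) − 1 = 1.062/1.059 − 1 ≈ 0.00283.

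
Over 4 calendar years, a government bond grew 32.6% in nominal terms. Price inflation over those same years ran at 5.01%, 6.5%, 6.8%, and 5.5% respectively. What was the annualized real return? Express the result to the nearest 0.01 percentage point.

1.28%

Cumulative inflation factor: 1.0501 × 1.065 × 1.068 × 1.055 ≈ 1.26010.
Nominal growth factor: 1.32600. Real growth factor = 1.32600 / 1.26010 ≈ 1.05230.
Annualized: 1.05230^(1/4) − 1 ≈ 0.01283.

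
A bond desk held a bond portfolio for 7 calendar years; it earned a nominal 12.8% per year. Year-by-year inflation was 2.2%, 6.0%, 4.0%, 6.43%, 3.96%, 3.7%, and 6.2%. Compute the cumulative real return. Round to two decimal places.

69.25%

Cumulative inflation factor: 1.022 × 1.060 × 1.040 × 1.0643 × 1.0396 × 1.037 × 1.062 ≈ 1.37285.
Nominal growth factor: 2.32361. Real growth factor = 2.32361 / 1.37285 ≈ 1.69254.
Total real return ≈ 69.2544%.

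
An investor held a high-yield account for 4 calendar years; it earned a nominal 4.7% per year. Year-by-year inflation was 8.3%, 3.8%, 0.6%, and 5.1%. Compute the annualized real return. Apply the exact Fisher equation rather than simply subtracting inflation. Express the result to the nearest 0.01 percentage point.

Cumulative inflation factor: 1.083 × 1.038 × 1.006 × 1.051 ≈ 1.18857.
Nominal growth factor: 1.20167. Real growth factor = 1.20167 / 1.18857 ≈ 1.01102.
Annualized: 1.01102^(1/4) − 1 ≈ 0.00274.

0.27%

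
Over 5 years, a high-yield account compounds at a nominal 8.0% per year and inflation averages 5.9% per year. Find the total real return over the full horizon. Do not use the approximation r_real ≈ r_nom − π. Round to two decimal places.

The annual real rate is (1+8.0%)/(1+5.9%) − 1 = 1.9830%.
Compounded over 5 years: (1 + 0.019830)^5 − 1 ≈ 0.10316.

10.32%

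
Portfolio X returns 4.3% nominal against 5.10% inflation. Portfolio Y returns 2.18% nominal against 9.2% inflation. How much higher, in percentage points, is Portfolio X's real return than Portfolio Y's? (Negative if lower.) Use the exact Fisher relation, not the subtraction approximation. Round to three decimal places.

5.667

Portfolio X real return: 1.043/1.0510 − 1 = -0.7612%.
Portfolio Y real return: 1.0218/1.092 − 1 = -6.4286%.
Difference: -0.7612 − (-6.4286) = 5.6674 pp.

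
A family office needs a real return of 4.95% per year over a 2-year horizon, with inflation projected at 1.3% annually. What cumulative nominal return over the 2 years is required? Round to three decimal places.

Required annual nominal rate: (1+4.95%)(1+1.3%) − 1 = 6.31435%.
Cumulative over 2 years: (1 + 0.0631435)^2 − 1 ≈ 0.13027.

13.027%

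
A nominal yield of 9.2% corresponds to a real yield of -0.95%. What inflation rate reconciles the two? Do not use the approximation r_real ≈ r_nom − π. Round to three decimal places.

10.247%

From (1+r_nom) = (1+r_real)(1+π), we get 1+π = (1 + 9.2%)/(1 − 0.95%) = 1.092/0.9905 ≈ 1.10247.
So π ≈ 10.2473%.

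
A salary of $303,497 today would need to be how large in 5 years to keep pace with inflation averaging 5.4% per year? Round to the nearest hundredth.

$394,782.10

Cumulative price-level factor: (1+5.4%)^5 ≈ 1.3007776144.
Multiplying $303,497 by the price-level factor gives the future nominal sum.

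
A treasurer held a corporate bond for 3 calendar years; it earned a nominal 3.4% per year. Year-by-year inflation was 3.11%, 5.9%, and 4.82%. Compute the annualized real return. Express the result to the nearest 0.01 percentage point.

-1.15%

Cumulative inflation factor: 1.0311 × 1.059 × 1.0482 ≈ 1.14457.
Nominal growth factor: 1.10551. Real growth factor = 1.10551 / 1.14457 ≈ 0.96587.
Annualized: 0.96587^(1/3) − 1 ≈ -0.01151.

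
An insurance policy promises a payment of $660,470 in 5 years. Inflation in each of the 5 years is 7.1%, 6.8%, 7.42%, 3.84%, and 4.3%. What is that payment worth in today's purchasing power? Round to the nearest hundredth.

$496,315.95

Price-level factor over 5 years: 1.071 × 1.068 × 1.0742 × 1.0384 × 1.043 ≈ 1.3307450502.
Purchasing power today: $660,470 divided by that factor.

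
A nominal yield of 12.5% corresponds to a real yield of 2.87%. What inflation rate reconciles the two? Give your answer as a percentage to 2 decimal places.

9.36%

From (1+r_nom) = (1+r_real)(1+π), we get 1+π = (1 + 12.5%)/(1 + 2.87%) = 1.125/1.0287 ≈ 1.09361.
So π ≈ 9.3613%.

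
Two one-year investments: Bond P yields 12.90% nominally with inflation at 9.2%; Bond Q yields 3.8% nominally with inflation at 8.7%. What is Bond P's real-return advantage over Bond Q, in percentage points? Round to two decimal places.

Bond P real return: 1.1290/1.092 − 1 = 3.388%.
Bond Q real return: 1.038/1.087 − 1 = -4.508%.
Difference: 3.388 − (-4.508) = 7.896 pp.

7.90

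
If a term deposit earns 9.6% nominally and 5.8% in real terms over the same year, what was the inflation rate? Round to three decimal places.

From (1+r_nom) = (1+r_real)(1+π), we get 1+π = (1 + 9.6%)/(1 + 5.8%) = 1.096/1.058 ≈ 1.03592.
So π ≈ 3.5917%.

3.592%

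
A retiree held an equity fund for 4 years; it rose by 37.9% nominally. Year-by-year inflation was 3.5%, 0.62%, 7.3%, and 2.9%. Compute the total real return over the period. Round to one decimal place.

19.9%

Cumulative inflation factor: 1.035 × 1.0062 × 1.073 × 1.029 ≈ 1.14985.
Nominal growth factor: 1.37900. Real growth factor = 1.37900 / 1.14985 ≈ 1.19929.
Total real return ≈ 19.9291%.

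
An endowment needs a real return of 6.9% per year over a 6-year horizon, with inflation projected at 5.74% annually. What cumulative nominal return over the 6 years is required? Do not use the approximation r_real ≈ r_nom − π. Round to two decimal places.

Required annual nominal rate: (1+6.9%)(1+5.74%) − 1 = 13.03606%.
Cumulative over 6 years: (1 + 0.1303606)^6 − 1 ≈ 1.08594.

108.59%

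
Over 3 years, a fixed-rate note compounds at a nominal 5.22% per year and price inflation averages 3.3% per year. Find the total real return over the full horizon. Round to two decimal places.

The annual real rate is (1+5.22%)/(1+3.3%) − 1 = 1.8587%.
Compounded over 3 years: (1 + 0.018587)^3 − 1 ≈ 0.05680.

5.68%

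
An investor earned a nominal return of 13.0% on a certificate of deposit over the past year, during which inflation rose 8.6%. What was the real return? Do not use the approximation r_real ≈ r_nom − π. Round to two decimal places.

Real return via the Fisher equation: (1 + 13.0%)/(1 + 8.6%) − 1 = 1.130/1.086 − 1 ≈ 0.04052.

4.05%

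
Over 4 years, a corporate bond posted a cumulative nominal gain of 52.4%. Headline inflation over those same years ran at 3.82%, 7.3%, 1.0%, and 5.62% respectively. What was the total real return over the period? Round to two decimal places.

28.24%

Cumulative inflation factor: 1.0382 × 1.073 × 1.010 × 1.0562 ≈ 1.18836.
Nominal growth factor: 1.52400. Real growth factor = 1.52400 / 1.18836 ≈ 1.28244.
Total real return ≈ 28.2439%.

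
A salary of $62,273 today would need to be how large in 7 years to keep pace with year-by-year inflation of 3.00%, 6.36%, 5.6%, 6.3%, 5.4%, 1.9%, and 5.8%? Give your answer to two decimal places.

Cumulative price-level factor: 1.0300 × 1.0636 × 1.056 × 1.063 × 1.054 × 1.019 × 1.058 ≈ 1.3973757385.
The nominal amount required is $62,273 scaled up by that factor.

$87,018.78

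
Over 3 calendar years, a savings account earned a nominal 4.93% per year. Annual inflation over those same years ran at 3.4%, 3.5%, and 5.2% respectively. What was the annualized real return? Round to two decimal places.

0.87%

Cumulative inflation factor: 1.034 × 1.035 × 1.052 ≈ 1.12584.
Nominal growth factor: 1.15531. Real growth factor = 1.15531 / 1.12584 ≈ 1.02618.
Annualized: 1.02618^(1/3) − 1 ≈ 0.00865.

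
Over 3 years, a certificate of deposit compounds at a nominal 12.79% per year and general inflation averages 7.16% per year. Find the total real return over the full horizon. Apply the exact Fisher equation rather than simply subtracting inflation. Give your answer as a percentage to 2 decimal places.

16.60%

The annual real rate is (1+12.79%)/(1+7.16%) − 1 = 5.2538%.
Compounded over 3 years: (1 + 0.052538)^3 − 1 ≈ 0.16604.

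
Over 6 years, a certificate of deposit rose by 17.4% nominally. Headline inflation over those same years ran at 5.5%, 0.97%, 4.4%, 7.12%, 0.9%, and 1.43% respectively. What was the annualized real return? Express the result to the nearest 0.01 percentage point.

-0.63%

Cumulative inflation factor: 1.055 × 1.0097 × 1.044 × 1.0712 × 1.009 × 1.0143 ≈ 1.21920.
Nominal growth factor: 1.17400. Real growth factor = 1.17400 / 1.21920 ≈ 0.96293.
Annualized: 0.96293^(1/6) − 1 ≈ -0.00628.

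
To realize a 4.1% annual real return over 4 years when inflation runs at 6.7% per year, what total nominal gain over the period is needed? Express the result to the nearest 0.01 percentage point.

Required annual nominal rate: (1+4.1%)(1+6.7%) − 1 = 11.0747%.
Cumulative over 4 years: (1 + 0.110747)^4 − 1 ≈ 0.52216.

52.22%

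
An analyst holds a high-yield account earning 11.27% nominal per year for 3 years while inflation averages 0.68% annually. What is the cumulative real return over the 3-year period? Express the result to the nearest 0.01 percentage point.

34.99%

The annual real rate is (1+11.27%)/(1+0.68%) − 1 = 10.5185%.
Compounded over 3 years: (1 + 0.105185)^3 − 1 ≈ 0.34991.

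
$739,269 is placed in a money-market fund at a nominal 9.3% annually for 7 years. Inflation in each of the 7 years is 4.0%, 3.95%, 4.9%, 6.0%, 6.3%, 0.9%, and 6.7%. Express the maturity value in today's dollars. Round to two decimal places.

Nominal value at maturity: $739,269 × (1 + 9.3%)^7 ≈ $1,377,665.01.
Price-level factor over 7 years: 1.040 × 1.0395 × 1.049 × 1.060 × 1.063 × 1.009 × 1.067 ≈ 1.3757136189.
The maturity value deflated by that factor is the answer in today's purchasing power.

$1,001,418.46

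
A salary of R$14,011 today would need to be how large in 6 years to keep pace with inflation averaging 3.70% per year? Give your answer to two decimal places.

R$17,423.75

Cumulative price-level factor: (1+3.70%)^6 ≈ 1.2435765910.
Multiplying R$14,011 by the price-level factor gives the future nominal sum.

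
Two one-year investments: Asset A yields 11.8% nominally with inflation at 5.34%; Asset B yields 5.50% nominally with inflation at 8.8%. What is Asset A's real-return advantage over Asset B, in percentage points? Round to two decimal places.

9.17

Asset A real return: 1.118/1.0534 − 1 = 6.133%.
Asset B real return: 1.0550/1.088 − 1 = -3.033%.
Difference: 6.133 − (-3.033) = 9.166 pp.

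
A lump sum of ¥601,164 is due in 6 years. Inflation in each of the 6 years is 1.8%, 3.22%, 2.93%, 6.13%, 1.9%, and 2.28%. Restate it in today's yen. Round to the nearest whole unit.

Price-level factor over 6 years: 1.018 × 1.0322 × 1.0293 × 1.0613 × 1.019 × 1.0228 ≈ 1.1963456453.
Purchasing power today: ¥601,164 divided by that factor.

¥502,500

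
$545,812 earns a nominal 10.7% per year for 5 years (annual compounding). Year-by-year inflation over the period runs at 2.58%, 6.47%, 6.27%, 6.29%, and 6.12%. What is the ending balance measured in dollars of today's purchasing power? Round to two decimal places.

Nominal value at maturity: $545,812 × (1 + 10.7%)^5 ≈ $907,363.25.
Price-level factor over 5 years: 1.0258 × 1.0647 × 1.0627 × 1.0629 × 1.0612 ≈ 1.3091526155.
The maturity value deflated by that factor is the answer in today's purchasing power.

$693,092.03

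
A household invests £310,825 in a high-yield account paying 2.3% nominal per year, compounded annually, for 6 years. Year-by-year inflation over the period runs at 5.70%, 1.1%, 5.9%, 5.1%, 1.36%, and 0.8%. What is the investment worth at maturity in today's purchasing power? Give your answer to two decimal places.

£293,168.83

Nominal value at maturity: £310,825 × (1 + 2.3%)^6 ≈ £356,262.20.
Price-level factor over 6 years: 1.0570 × 1.011 × 1.059 × 1.051 × 1.0136 × 1.008 ≈ 1.2152117302.
Dividing the nominal maturity value by the price-level factor gives the value in today's money.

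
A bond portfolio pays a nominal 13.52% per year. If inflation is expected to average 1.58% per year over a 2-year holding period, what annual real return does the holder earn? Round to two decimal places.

11.75%

With constant rates the annual real return is the same each year: (1+13.52%)/(1+1.58%) − 1 = 0.11754.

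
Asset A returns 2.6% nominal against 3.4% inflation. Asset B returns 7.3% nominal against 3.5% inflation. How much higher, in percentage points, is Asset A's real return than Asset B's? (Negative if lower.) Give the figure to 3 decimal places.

-4.445

Asset A real return: 1.026/1.034 − 1 = -0.7737%.
Asset B real return: 1.073/1.035 − 1 = 3.6715%.
Difference: -0.7737 − 3.6715 = -4.4452 pp.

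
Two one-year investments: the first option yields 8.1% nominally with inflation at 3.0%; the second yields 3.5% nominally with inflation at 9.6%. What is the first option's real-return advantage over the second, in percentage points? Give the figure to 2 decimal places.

The first option real return: 1.081/1.030 − 1 = 4.951%.
The second real return: 1.035/1.096 − 1 = -5.566%.
Difference: 4.951 − (-5.566) = 10.517 pp.

10.52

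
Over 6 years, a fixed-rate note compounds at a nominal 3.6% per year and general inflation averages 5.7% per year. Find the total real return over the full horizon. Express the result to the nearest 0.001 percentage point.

-11.344%

The annual real rate is (1+3.6%)/(1+5.7%) − 1 = -1.9868%.
Compounded over 6 years: (1 + -0.019868)^6 − 1 ≈ -0.11344.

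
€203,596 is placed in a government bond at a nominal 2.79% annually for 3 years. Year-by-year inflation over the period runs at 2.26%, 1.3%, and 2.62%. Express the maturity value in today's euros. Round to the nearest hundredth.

€208,005.39

Nominal value at maturity: €203,596 × (1 + 2.79%)^3 ≈ €221,116.85.
Price-level factor over 3 years: 1.0226 × 1.013 × 1.0262 ≈ 1.0630342176.
Dividing the nominal maturity value by the price-level factor gives the value in today's money.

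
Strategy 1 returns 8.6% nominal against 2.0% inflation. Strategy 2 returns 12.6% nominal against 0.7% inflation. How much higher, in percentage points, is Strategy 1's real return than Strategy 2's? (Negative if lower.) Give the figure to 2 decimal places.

Strategy 1 real return: 1.086/1.020 − 1 = 6.471%.
Strategy 2 real return: 1.126/1.007 − 1 = 11.817%.
Difference: 6.471 − 11.817 = -5.346 pp.

-5.35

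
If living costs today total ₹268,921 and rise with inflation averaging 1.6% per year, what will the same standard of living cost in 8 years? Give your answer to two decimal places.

₹305,333.45

Cumulative price-level factor: (1+1.6%)^8 ≈ 1.1354020227.
The nominal amount required is ₹268,921 scaled up by that factor.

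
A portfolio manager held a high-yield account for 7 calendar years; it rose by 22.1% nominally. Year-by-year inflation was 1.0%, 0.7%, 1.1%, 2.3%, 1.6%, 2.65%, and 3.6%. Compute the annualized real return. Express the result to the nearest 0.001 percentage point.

1.029%

Cumulative inflation factor: 1.010 × 1.007 × 1.011 × 1.023 × 1.016 × 1.0265 × 1.036 ≈ 1.13655.
Nominal growth factor: 1.22100. Real growth factor = 1.22100 / 1.13655 ≈ 1.07430.
Annualized: 1.07430^(1/7) − 1 ≈ 0.01029.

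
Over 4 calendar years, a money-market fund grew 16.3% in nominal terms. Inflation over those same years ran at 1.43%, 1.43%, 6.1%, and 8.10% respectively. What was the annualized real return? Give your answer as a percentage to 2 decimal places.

Cumulative inflation factor: 1.0143 × 1.0143 × 1.061 × 1.0810 ≈ 1.17998.
Nominal growth factor: 1.16300. Real growth factor = 1.16300 / 1.17998 ≈ 0.98561.
Annualized: 0.98561^(1/4) − 1 ≈ -0.00362.

-0.36%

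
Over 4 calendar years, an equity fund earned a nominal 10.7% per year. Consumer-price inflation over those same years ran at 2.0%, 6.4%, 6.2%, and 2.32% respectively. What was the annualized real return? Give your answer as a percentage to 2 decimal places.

Cumulative inflation factor: 1.020 × 1.064 × 1.062 × 1.0232 ≈ 1.17931.
Nominal growth factor: 1.50173. Real growth factor = 1.50173 / 1.17931 ≈ 1.27340.
Annualized: 1.27340^(1/4) − 1 ≈ 0.06228.

6.23%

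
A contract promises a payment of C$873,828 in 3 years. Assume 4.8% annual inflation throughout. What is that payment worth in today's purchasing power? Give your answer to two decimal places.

C$759,175.37

Price-level factor over 3 years: (1 + 4.8%)^3 = 1.151022592.
Purchasing power today: C$873,828 divided by that factor.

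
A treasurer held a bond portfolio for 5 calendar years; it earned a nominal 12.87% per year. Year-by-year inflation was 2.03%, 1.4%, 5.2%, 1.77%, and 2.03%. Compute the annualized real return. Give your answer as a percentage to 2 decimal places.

Cumulative inflation factor: 1.0203 × 1.014 × 1.052 × 1.0177 × 1.0203 ≈ 1.13013.
Nominal growth factor: 1.83186. Real growth factor = 1.83186 / 1.13013 ≈ 1.62093.
Annualized: 1.62093^(1/5) − 1 ≈ 0.10142.

10.14%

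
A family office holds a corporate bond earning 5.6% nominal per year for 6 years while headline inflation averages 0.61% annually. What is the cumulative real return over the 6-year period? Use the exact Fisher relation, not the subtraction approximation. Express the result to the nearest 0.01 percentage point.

33.70%

The annual real rate is (1+5.6%)/(1+0.61%) − 1 = 4.9597%.
Compounded over 6 years: (1 + 0.049597)^6 − 1 ≈ 0.33702.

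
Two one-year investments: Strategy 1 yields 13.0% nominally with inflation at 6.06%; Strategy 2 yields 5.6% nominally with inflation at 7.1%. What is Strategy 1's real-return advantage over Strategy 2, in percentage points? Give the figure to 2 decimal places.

Strategy 1 real return: 1.130/1.0606 − 1 = 6.543%.
Strategy 2 real return: 1.056/1.071 − 1 = -1.401%.
Difference: 6.543 − (-1.401) = 7.944 pp.

7.94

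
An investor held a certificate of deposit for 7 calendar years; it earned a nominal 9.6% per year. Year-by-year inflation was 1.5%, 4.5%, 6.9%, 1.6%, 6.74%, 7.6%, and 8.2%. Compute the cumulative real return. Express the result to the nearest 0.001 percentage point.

Cumulative inflation factor: 1.015 × 1.045 × 1.069 × 1.016 × 1.0674 × 1.076 × 1.082 ≈ 1.43160.
Nominal growth factor: 1.89965. Real growth factor = 1.89965 / 1.43160 ≈ 1.32695.
Total real return ≈ 32.6946%.

32.695%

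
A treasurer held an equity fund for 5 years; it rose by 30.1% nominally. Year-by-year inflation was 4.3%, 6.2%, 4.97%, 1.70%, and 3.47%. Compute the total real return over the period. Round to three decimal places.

Cumulative inflation factor: 1.043 × 1.062 × 1.0497 × 1.0170 × 1.0347 ≈ 1.22352.
Nominal growth factor: 1.30100. Real growth factor = 1.30100 / 1.22352 ≈ 1.06333.
Total real return ≈ 6.3330%.

6.333%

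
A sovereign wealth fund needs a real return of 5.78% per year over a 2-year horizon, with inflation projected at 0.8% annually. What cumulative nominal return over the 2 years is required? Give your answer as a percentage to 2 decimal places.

Required annual nominal rate: (1+5.78%)(1+0.8%) − 1 = 6.62624%.
Cumulative over 2 years: (1 + 0.0662624)^2 − 1 ≈ 0.13692.

13.69%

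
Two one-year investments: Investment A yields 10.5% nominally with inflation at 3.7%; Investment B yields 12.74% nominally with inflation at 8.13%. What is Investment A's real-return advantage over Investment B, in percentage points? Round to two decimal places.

2.29

Investment A real return: 1.105/1.037 − 1 = 6.557%.
Investment B real return: 1.1274/1.0813 − 1 = 4.263%.
Difference: 6.557 − 4.263 = 2.294 pp.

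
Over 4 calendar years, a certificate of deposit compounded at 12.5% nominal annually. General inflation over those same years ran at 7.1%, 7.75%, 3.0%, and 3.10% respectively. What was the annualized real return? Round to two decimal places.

6.92%

Cumulative inflation factor: 1.071 × 1.0775 × 1.030 × 1.0310 ≈ 1.22547.
Nominal growth factor: 1.60181. Real growth factor = 1.60181 / 1.22547 ≈ 1.30710.
Annualized: 1.30710^(1/4) − 1 ≈ 0.06924.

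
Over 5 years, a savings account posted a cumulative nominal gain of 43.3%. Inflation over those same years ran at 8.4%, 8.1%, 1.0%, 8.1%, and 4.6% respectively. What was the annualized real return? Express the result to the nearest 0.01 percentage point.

Cumulative inflation factor: 1.084 × 1.081 × 1.010 × 1.081 × 1.046 ≈ 1.33824.
Nominal growth factor: 1.43300. Real growth factor = 1.43300 / 1.33824 ≈ 1.07081.
Annualized: 1.07081^(1/5) − 1 ≈ 0.01378.

1.38%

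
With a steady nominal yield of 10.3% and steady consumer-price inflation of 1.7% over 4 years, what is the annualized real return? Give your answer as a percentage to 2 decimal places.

8.46%

With constant rates the annual real return is the same each year: (1+10.3%)/(1+1.7%) − 1 = 0.08456.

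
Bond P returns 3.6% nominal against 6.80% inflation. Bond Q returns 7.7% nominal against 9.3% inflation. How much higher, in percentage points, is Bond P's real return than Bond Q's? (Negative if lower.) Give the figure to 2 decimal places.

Bond P real return: 1.036/1.0680 − 1 = -2.996%.
Bond Q real return: 1.077/1.093 − 1 = -1.464%.
Difference: -2.996 − (-1.464) = -1.532 pp.

-1.53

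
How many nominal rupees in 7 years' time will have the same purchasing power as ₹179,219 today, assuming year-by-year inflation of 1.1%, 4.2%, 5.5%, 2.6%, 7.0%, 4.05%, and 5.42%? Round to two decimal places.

₹239,856.57

Cumulative price-level factor: 1.011 × 1.042 × 1.055 × 1.026 × 1.070 × 1.0405 × 1.0542 ≈ 1.3383434232.
Multiplying ₹179,219 by the price-level factor gives the future nominal sum.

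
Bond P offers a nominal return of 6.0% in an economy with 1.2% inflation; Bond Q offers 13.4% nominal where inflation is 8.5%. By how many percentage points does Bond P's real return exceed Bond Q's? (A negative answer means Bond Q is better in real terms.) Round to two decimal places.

0.23

Bond P real return: 1.060/1.012 − 1 = 4.743%.
Bond Q real return: 1.134/1.085 − 1 = 4.516%.
Difference: 4.743 − 4.516 = 0.227 pp.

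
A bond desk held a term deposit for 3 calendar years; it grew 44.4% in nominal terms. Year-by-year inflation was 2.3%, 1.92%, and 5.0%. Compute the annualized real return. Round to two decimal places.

Cumulative inflation factor: 1.023 × 1.0192 × 1.050 ≈ 1.09477.
Nominal growth factor: 1.44400. Real growth factor = 1.44400 / 1.09477 ≈ 1.31899.
Annualized: 1.31899^(1/3) − 1 ≈ 0.09668.

9.67%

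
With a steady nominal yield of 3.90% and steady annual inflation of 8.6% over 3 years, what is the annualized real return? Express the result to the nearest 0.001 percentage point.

With constant rates the annual real return is the same each year: (1+3.90%)/(1+8.6%) − 1 = -0.04328.

-4.328%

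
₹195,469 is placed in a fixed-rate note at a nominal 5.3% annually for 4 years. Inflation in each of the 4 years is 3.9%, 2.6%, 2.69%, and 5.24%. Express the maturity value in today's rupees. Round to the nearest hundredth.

₹208,602.48

Nominal value at maturity: ₹195,469 × (1 + 5.3%)^4 ≈ ₹240,320.81.
Price-level factor over 4 years: 1.039 × 1.026 × 1.0269 × 1.0524 ≈ 1.1520515209.
The maturity value deflated by that factor is the answer in today's purchasing power.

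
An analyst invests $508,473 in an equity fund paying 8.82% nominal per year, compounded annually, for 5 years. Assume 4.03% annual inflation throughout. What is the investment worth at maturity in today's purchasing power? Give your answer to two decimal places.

$636,822.67

Nominal value at maturity: $508,473 × (1 + 8.82%)^5 ≈ $775,910.28.
Price-level factor over 5 years: (1 + 4.03%)^5 ≈ 1.2184087029.
Dividing the nominal maturity value by the price-level factor gives the value in today's money.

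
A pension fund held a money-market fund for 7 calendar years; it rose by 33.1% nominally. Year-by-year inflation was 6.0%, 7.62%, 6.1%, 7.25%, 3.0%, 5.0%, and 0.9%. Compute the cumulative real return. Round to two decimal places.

Cumulative inflation factor: 1.060 × 1.0762 × 1.061 × 1.0725 × 1.030 × 1.050 × 1.009 ≈ 1.41654.
Nominal growth factor: 1.33100. Real growth factor = 1.33100 / 1.41654 ≈ 0.93961.
Total real return ≈ -6.0387%.

-6.04%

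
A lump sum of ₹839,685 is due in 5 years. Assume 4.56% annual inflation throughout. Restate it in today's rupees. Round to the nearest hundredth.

Price-level factor over 5 years: (1 + 4.56%)^5 ≈ 1.2497636040.
Purchasing power today: ₹839,685 divided by that factor.

₹671,875.06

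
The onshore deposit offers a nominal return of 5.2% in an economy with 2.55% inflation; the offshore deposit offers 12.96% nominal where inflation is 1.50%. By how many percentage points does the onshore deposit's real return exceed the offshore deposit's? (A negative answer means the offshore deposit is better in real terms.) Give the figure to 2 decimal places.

-8.71

The onshore deposit real return: 1.052/1.0255 − 1 = 2.584%.
The offshore deposit real return: 1.1296/1.0150 − 1 = 11.291%.
Difference: 2.584 − 11.291 = -8.707 pp.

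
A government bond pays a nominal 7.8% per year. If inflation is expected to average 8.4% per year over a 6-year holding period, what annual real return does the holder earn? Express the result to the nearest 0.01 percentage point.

With constant rates the annual real return is the same each year: (1+7.8%)/(1+8.4%) − 1 = -0.00554.

-0.55%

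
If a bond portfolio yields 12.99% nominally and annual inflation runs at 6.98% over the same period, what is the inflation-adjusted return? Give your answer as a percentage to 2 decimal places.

Real return via the Fisher equation: (1 + 12.99%)/(1 + 6.98%) − 1 = 1.1299/1.0698 − 1 ≈ 0.05618.

5.62%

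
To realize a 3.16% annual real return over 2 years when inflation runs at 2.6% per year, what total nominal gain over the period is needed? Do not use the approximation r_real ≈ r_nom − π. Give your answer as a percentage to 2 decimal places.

12.03%

Required annual nominal rate: (1+3.16%)(1+2.6%) − 1 = 5.84216%.
Cumulative over 2 years: (1 + 0.0584216)^2 − 1 ≈ 0.12026.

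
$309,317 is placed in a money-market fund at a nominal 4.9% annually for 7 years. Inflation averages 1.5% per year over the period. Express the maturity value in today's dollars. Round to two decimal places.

Nominal value at maturity: $309,317 × (1 + 4.9%)^7 ≈ $432,346.76.
Price-level factor over 7 years: (1 + 1.5%)^7 ≈ 1.1098449129.
The maturity value deflated by that factor is the answer in today's purchasing power.

$389,556.01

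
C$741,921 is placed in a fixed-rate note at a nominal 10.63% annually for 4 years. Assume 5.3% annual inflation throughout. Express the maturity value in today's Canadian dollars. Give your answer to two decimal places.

C$903,932.14

Nominal value at maturity: C$741,921 × (1 + 10.63%)^4 ≈ C$1,111,346.06.
Price-level factor over 4 years: (1 + 5.3%)^4 ≈ 1.2294573985.
The maturity value deflated by that factor is the answer in today's purchasing power.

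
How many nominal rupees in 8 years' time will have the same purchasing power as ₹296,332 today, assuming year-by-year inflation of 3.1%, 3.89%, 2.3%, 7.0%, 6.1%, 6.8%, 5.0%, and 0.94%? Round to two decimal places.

₹417,262.75

Cumulative price-level factor: 1.031 × 1.0389 × 1.023 × 1.070 × 1.061 × 1.068 × 1.050 × 1.0094 ≈ 1.4080920906.
Multiplying ₹296,332 by the price-level factor gives the future nominal sum.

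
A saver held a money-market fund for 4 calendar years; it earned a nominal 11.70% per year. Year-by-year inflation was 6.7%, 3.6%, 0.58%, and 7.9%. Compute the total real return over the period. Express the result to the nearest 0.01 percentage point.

Cumulative inflation factor: 1.067 × 1.036 × 1.0058 × 1.079 ≈ 1.19966.
Nominal growth factor: 1.55673. Real growth factor = 1.55673 / 1.19966 ≈ 1.29764.
Total real return ≈ 29.7644%.

29.76%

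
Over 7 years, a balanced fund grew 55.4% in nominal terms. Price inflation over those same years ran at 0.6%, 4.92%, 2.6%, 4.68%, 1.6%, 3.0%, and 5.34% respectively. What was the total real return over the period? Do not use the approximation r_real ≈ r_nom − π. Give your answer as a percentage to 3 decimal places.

Cumulative inflation factor: 1.006 × 1.0492 × 1.026 × 1.0468 × 1.016 × 1.030 × 1.0534 ≈ 1.24966.
Nominal growth factor: 1.55400. Real growth factor = 1.55400 / 1.24966 ≈ 1.24354.
Total real return ≈ 24.3539%.

24.354%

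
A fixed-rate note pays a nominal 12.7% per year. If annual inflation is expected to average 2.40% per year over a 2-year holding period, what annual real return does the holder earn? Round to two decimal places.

With constant rates the annual real return is the same each year: (1+12.7%)/(1+2.40%) − 1 = 0.10059.

10.06%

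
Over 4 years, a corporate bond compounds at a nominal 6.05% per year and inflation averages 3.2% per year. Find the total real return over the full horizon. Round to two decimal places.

11.51%

The annual real rate is (1+6.05%)/(1+3.2%) − 1 = 2.7616%.
Compounded over 4 years: (1 + 0.027616)^4 − 1 ≈ 0.11513.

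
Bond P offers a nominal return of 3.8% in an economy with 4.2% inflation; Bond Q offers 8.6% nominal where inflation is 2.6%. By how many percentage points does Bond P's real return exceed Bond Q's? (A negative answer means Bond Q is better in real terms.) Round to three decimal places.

-6.232

Bond P real return: 1.038/1.042 − 1 = -0.3839%.
Bond Q real return: 1.086/1.026 − 1 = 5.8480%.
Difference: -0.3839 − 5.8480 = -6.2319 pp.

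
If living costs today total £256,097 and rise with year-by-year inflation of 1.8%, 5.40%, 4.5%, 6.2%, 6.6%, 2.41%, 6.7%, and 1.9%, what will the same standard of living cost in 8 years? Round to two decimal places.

Cumulative price-level factor: 1.018 × 1.0540 × 1.045 × 1.062 × 1.066 × 1.0241 × 1.067 × 1.019 ≈ 1.4134074311.
Multiplying £256,097 by the price-level factor gives the future nominal sum.

£361,969.40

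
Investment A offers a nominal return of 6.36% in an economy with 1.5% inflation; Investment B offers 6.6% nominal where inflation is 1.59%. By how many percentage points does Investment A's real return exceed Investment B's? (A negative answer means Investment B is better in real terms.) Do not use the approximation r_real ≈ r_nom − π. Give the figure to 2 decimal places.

Investment A real return: 1.0636/1.015 − 1 = 4.788%.
Investment B real return: 1.066/1.0159 − 1 = 4.932%.
Difference: 4.788 − 4.932 = -0.144 pp.

-0.14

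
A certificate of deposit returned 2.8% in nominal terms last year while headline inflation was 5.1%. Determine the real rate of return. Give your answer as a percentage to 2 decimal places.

Real return via the Fisher equation: (1 + 2.8%)/(1 + 5.1%) − 1 = 1.028/1.051 − 1 ≈ -0.02188.

-2.19%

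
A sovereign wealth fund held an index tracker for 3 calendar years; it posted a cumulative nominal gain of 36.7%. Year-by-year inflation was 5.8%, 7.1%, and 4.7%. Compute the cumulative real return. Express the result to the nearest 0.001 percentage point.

Cumulative inflation factor: 1.058 × 1.071 × 1.047 ≈ 1.18637.
Nominal growth factor: 1.36700. Real growth factor = 1.36700 / 1.18637 ≈ 1.15225.
Total real return ≈ 15.2250%.

15.225%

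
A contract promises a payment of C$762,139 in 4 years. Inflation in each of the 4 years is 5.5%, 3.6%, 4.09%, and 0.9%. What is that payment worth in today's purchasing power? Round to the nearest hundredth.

C$663,929.24

Price-level factor over 4 years: 1.055 × 1.036 × 1.0409 × 1.009 ≈ 1.1479220279.
Purchasing power today: C$762,139 divided by that factor.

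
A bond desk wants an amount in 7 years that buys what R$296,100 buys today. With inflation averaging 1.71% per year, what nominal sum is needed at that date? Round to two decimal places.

Cumulative price-level factor: (1+1.71%)^7 ≈ 1.1260186409.
Multiplying R$296,100 by the price-level factor gives the future nominal sum.

R$333,414.12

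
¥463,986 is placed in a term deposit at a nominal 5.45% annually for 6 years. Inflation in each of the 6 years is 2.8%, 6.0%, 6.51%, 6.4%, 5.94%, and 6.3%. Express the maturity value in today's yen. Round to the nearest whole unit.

Nominal value at maturity: ¥463,986 × (1 + 5.45%)^6 ≈ ¥637,947.
Price-level factor over 6 years: 1.028 × 1.060 × 1.0651 × 1.064 × 1.0594 × 1.063 ≈ 1.3906704473.
Dividing the nominal maturity value by the price-level factor gives the value in today's money.

¥458,733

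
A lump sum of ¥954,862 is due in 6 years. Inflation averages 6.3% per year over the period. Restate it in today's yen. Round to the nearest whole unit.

¥661,822

Price-level factor over 6 years: (1 + 6.3%)^6 ≈ 1.4427782516.
Purchasing power today: ¥954,862 divided by that factor.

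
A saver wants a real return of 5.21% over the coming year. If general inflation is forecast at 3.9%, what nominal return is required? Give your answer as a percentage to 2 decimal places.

9.31%

By the Fisher equation, 1 + r_nom = (1 + 5.21%)(1 + 3.9%) = 1.0521 × 1.039 = 1.0931319.
So r_nom = 9.31319%.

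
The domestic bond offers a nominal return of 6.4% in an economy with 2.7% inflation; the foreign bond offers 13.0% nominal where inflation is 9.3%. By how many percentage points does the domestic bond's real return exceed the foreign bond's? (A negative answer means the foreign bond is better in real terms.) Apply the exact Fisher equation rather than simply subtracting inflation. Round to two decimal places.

The domestic bond real return: 1.064/1.027 − 1 = 3.603%.
The foreign bond real return: 1.130/1.093 − 1 = 3.385%.
Difference: 3.603 − 3.385 = 0.218 pp.

0.22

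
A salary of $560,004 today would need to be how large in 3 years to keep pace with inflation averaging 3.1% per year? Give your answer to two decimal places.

Cumulative price-level factor: (1+3.1%)^3 = 1.095912791.
Multiplying $560,004 by the price-level factor gives the future nominal sum.

$613,715.55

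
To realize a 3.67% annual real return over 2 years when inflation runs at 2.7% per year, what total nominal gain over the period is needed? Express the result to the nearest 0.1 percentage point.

Required annual nominal rate: (1+3.67%)(1+2.7%) − 1 = 6.46909%.
Cumulative over 2 years: (1 + 0.0646909)^2 − 1 ≈ 0.13357.

13.4%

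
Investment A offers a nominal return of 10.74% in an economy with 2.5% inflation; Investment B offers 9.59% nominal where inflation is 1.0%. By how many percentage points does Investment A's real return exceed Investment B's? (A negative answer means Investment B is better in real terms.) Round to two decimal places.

Investment A real return: 1.1074/1.025 − 1 = 8.039%.
Investment B real return: 1.0959/1.010 − 1 = 8.505%.
Difference: 8.039 − 8.505 = -0.466 pp.

-0.47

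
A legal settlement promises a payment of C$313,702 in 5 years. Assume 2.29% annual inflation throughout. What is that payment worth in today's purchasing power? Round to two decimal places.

C$280,124.69

Price-level factor over 5 years: (1 + 2.29%)^5 ≈ 1.1198655712.
Purchasing power today: C$313,702 divided by that factor.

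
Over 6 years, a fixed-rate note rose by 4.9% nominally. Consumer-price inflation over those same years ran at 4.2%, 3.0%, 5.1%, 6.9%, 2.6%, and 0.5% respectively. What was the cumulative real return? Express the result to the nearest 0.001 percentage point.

-15.632%

Cumulative inflation factor: 1.042 × 1.030 × 1.051 × 1.069 × 1.026 × 1.005 ≈ 1.24337.
Nominal growth factor: 1.04900. Real growth factor = 1.04900 / 1.24337 ≈ 0.84368.
Total real return ≈ -15.6322%.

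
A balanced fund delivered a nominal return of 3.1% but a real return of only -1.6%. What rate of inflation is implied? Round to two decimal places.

4.78%

From (1+r_nom) = (1+r_real)(1+π), we get 1+π = (1 + 3.1%)/(1 − 1.6%) = 1.031/0.984 ≈ 1.04776.
So π ≈ 4.7764%.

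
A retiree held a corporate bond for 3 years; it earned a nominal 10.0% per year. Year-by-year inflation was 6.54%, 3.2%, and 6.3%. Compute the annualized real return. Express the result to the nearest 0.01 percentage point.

Cumulative inflation factor: 1.0654 × 1.032 × 1.063 ≈ 1.16876.
Nominal growth factor: 1.33100. Real growth factor = 1.33100 / 1.16876 ≈ 1.13881.
Annualized: 1.13881^(1/3) − 1 ≈ 0.04428.

4.43%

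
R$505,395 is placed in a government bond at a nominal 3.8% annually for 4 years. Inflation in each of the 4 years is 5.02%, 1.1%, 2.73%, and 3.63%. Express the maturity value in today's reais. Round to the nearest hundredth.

Nominal value at maturity: R$505,395 × (1 + 3.8%)^4 ≈ R$586,705.76.
Price-level factor over 4 years: 1.0502 × 1.011 × 1.0273 × 1.0363 ≈ 1.1303318257.
Dividing the nominal maturity value by the price-level factor gives the value in today's money.

R$519,056.22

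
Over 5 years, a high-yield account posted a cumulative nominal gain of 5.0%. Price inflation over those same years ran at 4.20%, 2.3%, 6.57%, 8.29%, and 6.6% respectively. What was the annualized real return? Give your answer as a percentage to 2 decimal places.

-4.35%

Cumulative inflation factor: 1.0420 × 1.023 × 1.0657 × 1.0829 × 1.066 ≈ 1.31137.
Nominal growth factor: 1.05000. Real growth factor = 1.05000 / 1.31137 ≈ 0.80069.
Annualized: 0.80069^(1/5) − 1 ≈ -0.04348.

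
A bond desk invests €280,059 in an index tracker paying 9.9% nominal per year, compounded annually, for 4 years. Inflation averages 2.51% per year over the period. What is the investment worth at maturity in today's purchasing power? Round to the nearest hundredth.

Nominal value at maturity: €280,059 × (1 + 9.9%)^4 ≈ €408,545.38.
Price-level factor over 4 years: (1 + 2.51%)^4 ≈ 1.1042437099.
The maturity value deflated by that factor is the answer in today's purchasing power.

€369,977.55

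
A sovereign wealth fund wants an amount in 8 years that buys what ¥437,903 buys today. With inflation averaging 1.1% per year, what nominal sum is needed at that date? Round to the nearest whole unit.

¥477,955

Cumulative price-level factor: (1+1.1%)^8 ≈ 1.0914635699.
The nominal amount required is ¥437,903 scaled up by that factor.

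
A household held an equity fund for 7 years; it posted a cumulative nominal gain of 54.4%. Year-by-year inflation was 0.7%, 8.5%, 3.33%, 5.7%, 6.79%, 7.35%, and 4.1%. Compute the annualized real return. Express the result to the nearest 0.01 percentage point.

Cumulative inflation factor: 1.007 × 1.085 × 1.0333 × 1.057 × 1.0679 × 1.0735 × 1.041 ≈ 1.42411.
Nominal growth factor: 1.54400. Real growth factor = 1.54400 / 1.42411 ≈ 1.08418.
Annualized: 1.08418^(1/7) − 1 ≈ 0.01161.

1.16%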